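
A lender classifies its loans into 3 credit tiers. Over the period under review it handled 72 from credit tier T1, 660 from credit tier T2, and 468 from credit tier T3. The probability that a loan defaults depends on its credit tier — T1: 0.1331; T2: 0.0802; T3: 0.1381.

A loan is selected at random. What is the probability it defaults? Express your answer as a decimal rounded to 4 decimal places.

P(D) ≈ 0.1060

Total: 72 + 660 + 468 = 1200.
P(T1) = 72/1200 = 0.06. P(T2) = 660/1200 = 0.55. P(T3) = 468/1200 = 0.39.
Summing over the partition,
P(D) = P(D|T1)·P(T1) + P(D|T2)·P(T2) + P(D|T3)·P(T3)
      = 0.1331·0.06 + 0.0802·0.55 + 0.1381·0.39
      = 0.007986 + 0.04411 + 0.053859 = 0.105955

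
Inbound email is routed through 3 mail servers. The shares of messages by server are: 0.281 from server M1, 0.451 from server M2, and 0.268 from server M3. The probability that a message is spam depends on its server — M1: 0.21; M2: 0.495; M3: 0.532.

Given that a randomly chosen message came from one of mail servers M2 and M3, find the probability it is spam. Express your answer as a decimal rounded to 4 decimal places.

P(S|J) ≈ 0.5088

Let J = {M2, M3}.
P(J) = 0.451 + 0.268 = 0.719.
P(S ∩ J) = 0.495·0.451 + 0.532·0.268 = 0.223245 + 0.142576 = 0.365821.
P(S | J) = 0.365821 / 0.719 = 0.508791…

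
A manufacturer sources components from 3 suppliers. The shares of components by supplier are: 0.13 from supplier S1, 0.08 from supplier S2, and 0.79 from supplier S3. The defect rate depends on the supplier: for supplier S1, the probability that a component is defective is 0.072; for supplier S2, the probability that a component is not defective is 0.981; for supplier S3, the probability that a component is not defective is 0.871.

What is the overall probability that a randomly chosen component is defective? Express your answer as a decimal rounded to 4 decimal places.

P(D|S2) = 1 − 0.981 = 0.019.
P(D|S3) = 1 − 0.871 = 0.129.
By the law of total probability,
P(D) = P(D|S1)·P(S1) + P(D|S2)·P(S2) + P(D|S3)·P(S3)
      = 0.072·0.13 + 0.019·0.08 + 0.129·0.79
      = 0.00936 + 0.00152 + 0.10191 = 0.11279

0.1128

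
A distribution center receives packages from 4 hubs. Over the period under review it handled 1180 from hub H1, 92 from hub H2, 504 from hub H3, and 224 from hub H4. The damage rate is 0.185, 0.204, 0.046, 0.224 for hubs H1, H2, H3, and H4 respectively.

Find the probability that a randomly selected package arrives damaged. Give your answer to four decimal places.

P(D) ≈ 0.1552

Total: 1180 + 92 + 504 + 224 = 2000.
P(H1) = 1180/2000 = 0.59. P(H2) = 92/2000 = 0.046. P(H3) = 504/2000 = 0.252. P(H4) = 224/2000 = 0.112.
P(D) = P(D|H1)·P(H1) + P(D|H2)·P(H2) + P(D|H3)·P(H3) + P(D|H4)·P(H4)
      = 0.185·0.59 + 0.204·0.046 + 0.046·0.252 + 0.224·0.112
      = 0.10915 + 0.009384 + 0.011592 + 0.025088 = 0.155214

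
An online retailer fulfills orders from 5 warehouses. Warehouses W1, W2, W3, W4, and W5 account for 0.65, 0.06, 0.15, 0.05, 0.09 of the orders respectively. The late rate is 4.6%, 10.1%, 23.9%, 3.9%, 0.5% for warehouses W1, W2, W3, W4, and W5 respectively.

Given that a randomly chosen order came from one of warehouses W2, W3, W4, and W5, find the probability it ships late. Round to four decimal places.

0.1266

Let S = {W2, W3, W4, W5}.
P(S) = 0.06 + 0.15 + 0.05 + 0.09 = 0.35.
P(L ∩ S) = 0.101·0.06 + 0.239·0.15 + 0.039·0.05 + 0.005·0.09 = 0.00606 + 0.03585 + 0.00195 + 0.00045 = 0.04431.
P(L | S) = 0.04431 / 0.35 = 0.126600…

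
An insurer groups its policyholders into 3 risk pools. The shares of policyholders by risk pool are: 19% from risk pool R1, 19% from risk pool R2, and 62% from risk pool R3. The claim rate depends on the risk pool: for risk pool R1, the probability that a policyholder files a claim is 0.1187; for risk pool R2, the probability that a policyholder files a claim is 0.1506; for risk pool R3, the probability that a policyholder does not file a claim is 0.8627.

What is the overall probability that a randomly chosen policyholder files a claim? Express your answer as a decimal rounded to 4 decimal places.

P(C|R3) = 1 − 0.8627 = 0.1373.
P(C) = P(C|R1)·P(R1) + P(C|R2)·P(R2) + P(C|R3)·P(R3)
      = 0.1187·0.19 + 0.1506·0.19 + 0.1373·0.62
      = 0.022553 + 0.028614 + 0.085126 = 0.136293

P(C) ≈ 0.1363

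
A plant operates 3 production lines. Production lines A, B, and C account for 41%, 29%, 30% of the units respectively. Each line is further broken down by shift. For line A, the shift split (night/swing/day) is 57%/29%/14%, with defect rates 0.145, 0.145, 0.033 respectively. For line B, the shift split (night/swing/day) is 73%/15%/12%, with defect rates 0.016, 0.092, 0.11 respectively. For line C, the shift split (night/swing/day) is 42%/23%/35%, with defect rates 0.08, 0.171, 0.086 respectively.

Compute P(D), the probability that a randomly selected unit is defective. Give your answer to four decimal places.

0.0951

P(D|A) = 0.57·0.145 + 0.29·0.145 + 0.14·0.033 = 0.08265 + 0.04205 + 0.00462 = 0.12932
P(D|B) = 0.73·0.016 + 0.15·0.092 + 0.12·0.11 = 0.01168 + 0.0138 + 0.0132 = 0.03868
P(D|C) = 0.42·0.08 + 0.23·0.171 + 0.35·0.086 = 0.0336 + 0.03933 + 0.0301 = 0.10303
By total probability over the outer partition,
P(D) = 0.41·0.12932 + 0.29·0.03868 + 0.3·0.10303
      = 0.0530212 + 0.0112172 + 0.030909 = 0.0951474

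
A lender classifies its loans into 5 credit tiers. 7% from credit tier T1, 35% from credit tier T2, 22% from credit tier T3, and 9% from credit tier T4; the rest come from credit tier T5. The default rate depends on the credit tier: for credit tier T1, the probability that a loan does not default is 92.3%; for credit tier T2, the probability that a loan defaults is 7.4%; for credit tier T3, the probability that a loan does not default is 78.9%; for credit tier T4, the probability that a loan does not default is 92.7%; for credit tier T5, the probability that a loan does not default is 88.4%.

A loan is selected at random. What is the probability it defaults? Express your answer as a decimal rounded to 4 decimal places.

P(T5) = 1 − (0.07 + 0.35 + 0.22 + 0.09) = 0.27.
P(D|T1) = 1 − 0.923 = 0.077.
P(D|T3) = 1 − 0.789 = 0.211.
P(D|T4) = 1 − 0.927 = 0.073.
P(D|T5) = 1 − 0.884 = 0.116.
P(D) = P(D|T1)·P(T1) + P(D|T2)·P(T2) + P(D|T3)·P(T3) + P(D|T4)·P(T4) + P(D|T5)·P(T5)
      = 0.077·0.07 + 0.074·0.35 + 0.211·0.22 + 0.073·0.09 + 0.116·0.27
      = 0.00539 + 0.0259 + 0.04642 + 0.00657 + 0.03132 = 0.1156

0.1156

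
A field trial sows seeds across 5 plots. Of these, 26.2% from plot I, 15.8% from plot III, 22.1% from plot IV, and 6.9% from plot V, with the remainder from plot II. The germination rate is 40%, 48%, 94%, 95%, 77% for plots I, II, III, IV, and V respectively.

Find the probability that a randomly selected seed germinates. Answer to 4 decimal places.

0.6556

P(II) = 1 − (0.262 + 0.158 + 0.221 + 0.069) = 0.29.
P(G) = P(G|I)·P(I) + P(G|II)·P(II) + P(G|III)·P(III) + P(G|IV)·P(IV) + P(G|V)·P(V)
      = 0.4·0.262 + 0.48·0.29 + 0.94·0.158 + 0.95·0.221 + 0.77·0.069
      = 0.1048 + 0.1392 + 0.14852 + 0.20995 + 0.05313 = 0.6556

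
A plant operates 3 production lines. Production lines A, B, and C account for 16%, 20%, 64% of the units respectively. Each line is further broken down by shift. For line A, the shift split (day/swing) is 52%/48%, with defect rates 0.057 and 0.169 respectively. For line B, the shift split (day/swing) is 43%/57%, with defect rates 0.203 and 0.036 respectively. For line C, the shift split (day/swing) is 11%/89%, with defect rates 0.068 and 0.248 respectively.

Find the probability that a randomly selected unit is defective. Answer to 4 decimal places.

P(D) ≈ 0.1853

P(D|A) = 0.52·0.057 + 0.48·0.169 = 0.02964 + 0.08112 = 0.11076
P(D|B) = 0.43·0.203 + 0.57·0.036 = 0.08729 + 0.02052 = 0.10781
P(D|C) = 0.11·0.068 + 0.89·0.248 = 0.00748 + 0.22072 = 0.2282
Then overall,
P(D) = 0.16·0.11076 + 0.2·0.10781 + 0.64·0.2282
      = 0.0177216 + 0.021562 + 0.146048 = 0.1853316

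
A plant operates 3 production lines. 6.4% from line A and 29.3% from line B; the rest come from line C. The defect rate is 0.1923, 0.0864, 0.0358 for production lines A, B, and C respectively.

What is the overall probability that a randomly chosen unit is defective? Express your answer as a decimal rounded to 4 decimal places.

0.0606

P(C) = 1 − (0.064 + 0.293) = 0.643.
P(D) = P(D|A)·P(A) + P(D|B)·P(B) + P(D|C)·P(C)
      = 0.1923·0.064 + 0.0864·0.293 + 0.0358·0.643
      = 0.0123072 + 0.0253152 + 0.0230194 = 0.0606418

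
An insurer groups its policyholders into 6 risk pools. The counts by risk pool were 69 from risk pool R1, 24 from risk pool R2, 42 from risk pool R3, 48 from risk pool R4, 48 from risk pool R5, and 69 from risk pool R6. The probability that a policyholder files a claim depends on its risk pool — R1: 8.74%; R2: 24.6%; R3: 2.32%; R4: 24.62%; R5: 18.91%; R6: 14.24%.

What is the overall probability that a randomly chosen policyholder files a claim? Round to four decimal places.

Total: 69 + 24 + 42 + 48 + 48 + 69 = 300.
P(R1) = 69/300 = 0.23. P(R2) = 24/300 = 0.08. P(R3) = 42/300 = 0.14. P(R4) = 48/300 = 0.16. P(R5) = 48/300 = 0.16. P(R6) = 69/300 = 0.23.
P(C) = P(C|R1)·P(R1) + P(C|R2)·P(R2) + P(C|R3)·P(R3) + P(C|R4)·P(R4) + P(C|R5)·P(R5) + P(C|R6)·P(R6)
      = 0.0874·0.23 + 0.246·0.08 + 0.0232·0.14 + 0.2462·0.16 + 0.1891·0.16 + 0.1424·0.23
      = 0.020102 + 0.01968 + 0.003248 + 0.039392 + 0.030256 + 0.032752 = 0.14543

0.1454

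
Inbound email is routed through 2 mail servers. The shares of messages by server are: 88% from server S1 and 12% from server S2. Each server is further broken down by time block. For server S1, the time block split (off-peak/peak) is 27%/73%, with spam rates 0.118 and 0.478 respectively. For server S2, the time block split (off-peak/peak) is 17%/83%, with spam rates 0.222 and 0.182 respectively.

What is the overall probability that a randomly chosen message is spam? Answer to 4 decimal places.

P(S|S1) = 0.27·0.118 + 0.73·0.478 = 0.03186 + 0.34894 = 0.3808
P(S|S2) = 0.17·0.222 + 0.83·0.182 = 0.03774 + 0.15106 = 0.1888
By total probability over the outer partition,
P(S) = 0.88·0.3808 + 0.12·0.1888
      = 0.335104 + 0.022656 = 0.35776

0.3578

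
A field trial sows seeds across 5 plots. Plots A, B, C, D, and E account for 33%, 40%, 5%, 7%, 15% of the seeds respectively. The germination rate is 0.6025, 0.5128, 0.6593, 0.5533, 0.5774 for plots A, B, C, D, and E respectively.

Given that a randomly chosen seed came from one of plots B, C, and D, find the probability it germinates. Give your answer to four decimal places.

Let S = {B, C, D}.
P(S) = 0.4 + 0.05 + 0.07 = 0.52.
P(G ∩ S) = 0.5128·0.4 + 0.6593·0.05 + 0.5533·0.07 = 0.20512 + 0.032965 + 0.038731 = 0.276816.
P(G | S) = 0.276816 / 0.52 = 0.532338…

P(G|S) ≈ 0.5323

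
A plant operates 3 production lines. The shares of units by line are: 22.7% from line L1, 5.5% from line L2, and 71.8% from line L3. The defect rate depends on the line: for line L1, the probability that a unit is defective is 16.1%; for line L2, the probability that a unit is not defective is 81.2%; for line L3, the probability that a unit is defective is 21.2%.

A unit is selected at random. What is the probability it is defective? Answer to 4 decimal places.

P(D|L2) = 1 − 0.812 = 0.188.
By the law of total probability,
P(D) = P(D|L1)·P(L1) + P(D|L2)·P(L2) + P(D|L3)·P(L3)
      = 0.161·0.227 + 0.188·0.055 + 0.212·0.718
      = 0.036547 + 0.01034 + 0.152216 = 0.199103

0.1991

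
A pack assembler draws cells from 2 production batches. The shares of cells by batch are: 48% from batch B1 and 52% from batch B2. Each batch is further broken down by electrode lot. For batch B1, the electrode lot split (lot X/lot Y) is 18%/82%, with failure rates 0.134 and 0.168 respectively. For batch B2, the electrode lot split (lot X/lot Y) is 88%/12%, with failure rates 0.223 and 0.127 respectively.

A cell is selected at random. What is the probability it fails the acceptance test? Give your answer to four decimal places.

0.1877

P(F|B1) = 0.18·0.134 + 0.82·0.168 = 0.02412 + 0.13776 = 0.16188
P(F|B2) = 0.88·0.223 + 0.12·0.127 = 0.19624 + 0.01524 = 0.21148
By total probability over the outer partition,
P(F) = 0.48·0.16188 + 0.52·0.21148
      = 0.0777024 + 0.1099696 = 0.187672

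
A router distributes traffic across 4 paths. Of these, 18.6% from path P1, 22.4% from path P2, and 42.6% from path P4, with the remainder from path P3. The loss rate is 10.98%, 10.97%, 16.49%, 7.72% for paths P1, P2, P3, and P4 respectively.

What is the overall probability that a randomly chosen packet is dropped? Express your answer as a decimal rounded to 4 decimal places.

P(L) ≈ 0.1049

P(P3) = 1 − (0.186 + 0.224 + 0.426) = 0.164.
By the law of total probability,
P(L) = P(L|P1)·P(P1) + P(L|P2)·P(P2) + P(L|P3)·P(P3) + P(L|P4)·P(P4)
      = 0.1098·0.186 + 0.1097·0.224 + 0.1649·0.164 + 0.0772·0.426
      = 0.0204228 + 0.0245728 + 0.0270436 + 0.0328872 = 0.1049264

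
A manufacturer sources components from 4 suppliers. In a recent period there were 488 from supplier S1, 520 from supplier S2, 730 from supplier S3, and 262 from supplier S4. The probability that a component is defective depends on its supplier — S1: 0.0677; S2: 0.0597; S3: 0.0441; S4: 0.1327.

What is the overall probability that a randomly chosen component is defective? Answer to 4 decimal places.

0.0655

Total: 488 + 520 + 730 + 262 = 2000.
P(S1) = 488/2000 = 0.244. P(S2) = 520/2000 = 0.26. P(S3) = 730/2000 = 0.365. P(S4) = 262/2000 = 0.131.
P(D) = P(D|S1)·P(S1) + P(D|S2)·P(S2) + P(D|S3)·P(S3) + P(D|S4)·P(S4)
      = 0.0677·0.244 + 0.0597·0.26 + 0.0441·0.365 + 0.1327·0.131
      = 0.0165188 + 0.015522 + 0.0160965 + 0.0173837 = 0.065521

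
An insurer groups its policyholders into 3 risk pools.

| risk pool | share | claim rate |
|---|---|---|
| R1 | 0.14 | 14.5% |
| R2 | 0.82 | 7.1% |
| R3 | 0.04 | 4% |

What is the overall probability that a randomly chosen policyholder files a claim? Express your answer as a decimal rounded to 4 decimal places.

Using total probability over the partition,
P(C) = P(C|R1)·P(R1) + P(C|R2)·P(R2) + P(C|R3)·P(R3)
      = 0.145·0.14 + 0.071·0.82 + 0.04·0.04
      = 0.0203 + 0.05822 + 0.0016 = 0.08012

0.0801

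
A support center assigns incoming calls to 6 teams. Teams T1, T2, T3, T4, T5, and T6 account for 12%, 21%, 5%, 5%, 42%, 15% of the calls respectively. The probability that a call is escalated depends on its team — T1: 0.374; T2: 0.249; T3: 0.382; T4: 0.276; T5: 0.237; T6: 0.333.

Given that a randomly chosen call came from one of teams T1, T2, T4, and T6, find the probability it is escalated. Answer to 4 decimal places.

Let S = {T1, T2, T4, T6}.
P(S) = 0.12 + 0.21 + 0.05 + 0.15 = 0.53.
P(E ∩ S) = 0.374·0.12 + 0.249·0.21 + 0.276·0.05 + 0.333·0.15 = 0.04488 + 0.05229 + 0.0138 + 0.04995 = 0.16092.
P(E | S) = 0.16092 / 0.53 = 0.303623…

P(E|S) ≈ 0.3036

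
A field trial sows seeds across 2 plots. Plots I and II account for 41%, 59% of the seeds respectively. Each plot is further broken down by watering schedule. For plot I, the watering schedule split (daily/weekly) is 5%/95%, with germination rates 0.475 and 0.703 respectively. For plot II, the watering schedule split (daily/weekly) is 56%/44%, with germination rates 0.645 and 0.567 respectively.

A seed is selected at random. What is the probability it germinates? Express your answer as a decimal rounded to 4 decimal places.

P(G|I) = 0.05·0.475 + 0.95·0.703 = 0.02375 + 0.66785 = 0.6916
P(G|II) = 0.56·0.645 + 0.44·0.567 = 0.3612 + 0.24948 = 0.61068
Then overall,
P(G) = 0.41·0.6916 + 0.59·0.61068
      = 0.283556 + 0.3603012 = 0.6438572

P(G) ≈ 0.6439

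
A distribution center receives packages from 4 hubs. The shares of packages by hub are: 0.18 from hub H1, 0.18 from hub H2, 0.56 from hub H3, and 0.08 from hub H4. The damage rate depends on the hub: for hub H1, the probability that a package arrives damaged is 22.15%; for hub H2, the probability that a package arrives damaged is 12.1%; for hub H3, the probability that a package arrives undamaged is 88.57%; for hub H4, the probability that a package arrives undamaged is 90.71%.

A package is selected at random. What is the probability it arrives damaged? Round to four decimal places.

P(D) ≈ 0.1331

P(D|H3) = 1 − 0.8857 = 0.1143.
P(D|H4) = 1 − 0.9071 = 0.0929.
Summing over the partition,
P(D) = P(D|H1)·P(H1) + P(D|H2)·P(H2) + P(D|H3)·P(H3) + P(D|H4)·P(H4)
      = 0.2215·0.18 + 0.121·0.18 + 0.1143·0.56 + 0.0929·0.08
      = 0.03987 + 0.02178 + 0.064008 + 0.007432 = 0.13309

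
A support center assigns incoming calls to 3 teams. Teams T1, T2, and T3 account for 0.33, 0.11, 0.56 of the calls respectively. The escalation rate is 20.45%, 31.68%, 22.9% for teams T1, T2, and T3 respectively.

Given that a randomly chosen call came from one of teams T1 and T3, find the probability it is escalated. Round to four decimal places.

Let S = {T1, T3}.
P(S) = 0.33 + 0.56 = 0.89.
P(E ∩ S) = 0.2045·0.33 + 0.229·0.56 = 0.067485 + 0.12824 = 0.195725.
P(E | S) = 0.195725 / 0.89 = 0.219916…

P(E|S) ≈ 0.2199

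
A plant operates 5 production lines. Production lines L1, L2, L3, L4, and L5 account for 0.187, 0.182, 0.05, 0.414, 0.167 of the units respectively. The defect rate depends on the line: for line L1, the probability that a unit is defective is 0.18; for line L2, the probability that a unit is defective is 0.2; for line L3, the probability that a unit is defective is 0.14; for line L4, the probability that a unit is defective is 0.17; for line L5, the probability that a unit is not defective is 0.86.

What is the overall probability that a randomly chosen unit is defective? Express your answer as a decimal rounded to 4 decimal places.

P(D|L5) = 1 − 0.86 = 0.14.
P(D) = P(D|L1)·P(L1) + P(D|L2)·P(L2) + P(D|L3)·P(L3) + P(D|L4)·P(L4) + P(D|L5)·P(L5)
      = 0.18·0.187 + 0.2·0.182 + 0.14·0.05 + 0.17·0.414 + 0.14·0.167
      = 0.03366 + 0.0364 + 0.007 + 0.07038 + 0.02338 = 0.17082

0.1708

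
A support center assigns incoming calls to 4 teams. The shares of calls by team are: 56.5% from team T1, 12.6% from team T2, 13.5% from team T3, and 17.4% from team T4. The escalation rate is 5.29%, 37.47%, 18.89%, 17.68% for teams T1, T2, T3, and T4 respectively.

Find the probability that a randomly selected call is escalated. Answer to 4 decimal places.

P(E) ≈ 0.1334

By the law of total probability,
P(E) = P(E|T1)·P(T1) + P(E|T2)·P(T2) + P(E|T3)·P(T3) + P(E|T4)·P(T4)
      = 0.0529·0.565 + 0.3747·0.126 + 0.1889·0.135 + 0.1768·0.174
      = 0.0298885 + 0.0472122 + 0.0255015 + 0.0307632 = 0.1333654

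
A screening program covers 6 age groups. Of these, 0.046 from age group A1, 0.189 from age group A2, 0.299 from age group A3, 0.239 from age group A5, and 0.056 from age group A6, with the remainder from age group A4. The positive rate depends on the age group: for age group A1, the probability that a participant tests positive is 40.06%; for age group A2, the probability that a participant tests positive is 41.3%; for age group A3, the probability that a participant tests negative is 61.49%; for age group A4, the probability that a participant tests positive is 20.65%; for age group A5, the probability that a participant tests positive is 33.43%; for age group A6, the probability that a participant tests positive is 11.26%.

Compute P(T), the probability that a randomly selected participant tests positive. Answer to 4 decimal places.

0.3331

P(A4) = 1 − (0.046 + 0.189 + 0.299 + 0.239 + 0.056) = 0.171.
P(T|A3) = 1 − 0.6149 = 0.3851.
By the law of total probability,
P(T) = P(T|A1)·P(A1) + P(T|A2)·P(A2) + P(T|A3)·P(A3) + P(T|A4)·P(A4) + P(T|A5)·P(A5) + P(T|A6)·P(A6)
      = 0.4006·0.046 + 0.413·0.189 + 0.3851·0.299 + 0.2065·0.171 + 0.3343·0.239 + 0.1126·0.056
      = 0.0184276 + 0.078057 + 0.1151449 + 0.0353115 + 0.0798977 + 0.0063056 = 0.3331443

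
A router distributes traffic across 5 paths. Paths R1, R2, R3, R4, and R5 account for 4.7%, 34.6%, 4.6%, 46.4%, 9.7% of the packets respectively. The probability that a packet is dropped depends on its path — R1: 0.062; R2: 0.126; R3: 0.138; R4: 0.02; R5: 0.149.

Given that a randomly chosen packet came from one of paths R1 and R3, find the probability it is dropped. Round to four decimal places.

P(L|S) ≈ 0.0996

Let S = {R1, R3}.
P(S) = 0.047 + 0.046 = 0.093.
P(L ∩ S) = 0.062·0.047 + 0.138·0.046 = 0.002914 + 0.006348 = 0.009262.
P(L | S) = 0.009262 / 0.093 = 0.099591…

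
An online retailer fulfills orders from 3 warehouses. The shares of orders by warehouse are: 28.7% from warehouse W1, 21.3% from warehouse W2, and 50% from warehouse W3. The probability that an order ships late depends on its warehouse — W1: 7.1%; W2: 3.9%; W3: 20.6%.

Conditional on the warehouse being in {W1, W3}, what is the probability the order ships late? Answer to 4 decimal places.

P(L|S) ≈ 0.1568

Let S = {W1, W3}.
P(S) = 0.287 + 0.5 = 0.787.
P(L ∩ S) = 0.071·0.287 + 0.206·0.5 = 0.020377 + 0.103 = 0.123377.
P(L | S) = 0.123377 / 0.787 = 0.156769…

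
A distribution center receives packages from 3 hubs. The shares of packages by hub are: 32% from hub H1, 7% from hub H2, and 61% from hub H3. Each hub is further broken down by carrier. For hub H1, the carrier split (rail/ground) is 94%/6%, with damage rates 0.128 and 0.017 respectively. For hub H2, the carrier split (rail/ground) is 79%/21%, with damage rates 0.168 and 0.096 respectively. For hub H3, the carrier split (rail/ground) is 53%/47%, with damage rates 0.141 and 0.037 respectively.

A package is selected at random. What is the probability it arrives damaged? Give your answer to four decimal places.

P(D|H1) = 0.94·0.128 + 0.06·0.017 = 0.12032 + 0.00102 = 0.12134
P(D|H2) = 0.79·0.168 + 0.21·0.096 = 0.13272 + 0.02016 = 0.15288
P(D|H3) = 0.53·0.141 + 0.47·0.037 = 0.07473 + 0.01739 = 0.09212
By total probability over the outer partition,
P(D) = 0.32·0.12134 + 0.07·0.15288 + 0.61·0.09212
      = 0.0388288 + 0.0107016 + 0.0561932 = 0.1057236

P(D) ≈ 0.1057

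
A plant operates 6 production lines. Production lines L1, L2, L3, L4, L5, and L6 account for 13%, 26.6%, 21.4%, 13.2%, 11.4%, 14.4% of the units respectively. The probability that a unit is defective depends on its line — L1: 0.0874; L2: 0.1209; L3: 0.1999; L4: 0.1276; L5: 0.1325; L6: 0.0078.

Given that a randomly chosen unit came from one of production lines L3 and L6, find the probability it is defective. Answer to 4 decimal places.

P(D|S) ≈ 0.1226

Let S = {L3, L6}.
P(S) = 0.214 + 0.144 = 0.358.
P(D ∩ S) = 0.1999·0.214 + 0.0078·0.144 = 0.0427786 + 0.0011232 = 0.0439018.
P(D | S) = 0.0439018 / 0.358 = 0.122631…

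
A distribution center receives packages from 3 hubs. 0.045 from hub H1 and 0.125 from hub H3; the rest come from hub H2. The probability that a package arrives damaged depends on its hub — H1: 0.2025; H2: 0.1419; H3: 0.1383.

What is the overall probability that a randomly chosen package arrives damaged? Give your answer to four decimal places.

P(H2) = 1 − (0.045 + 0.125) = 0.83.
P(D) = P(D|H1)·P(H1) + P(D|H2)·P(H2) + P(D|H3)·P(H3)
      = 0.2025·0.045 + 0.1419·0.83 + 0.1383·0.125
      = 0.0091125 + 0.117777 + 0.0172875 = 0.144177

P(D) ≈ 0.1442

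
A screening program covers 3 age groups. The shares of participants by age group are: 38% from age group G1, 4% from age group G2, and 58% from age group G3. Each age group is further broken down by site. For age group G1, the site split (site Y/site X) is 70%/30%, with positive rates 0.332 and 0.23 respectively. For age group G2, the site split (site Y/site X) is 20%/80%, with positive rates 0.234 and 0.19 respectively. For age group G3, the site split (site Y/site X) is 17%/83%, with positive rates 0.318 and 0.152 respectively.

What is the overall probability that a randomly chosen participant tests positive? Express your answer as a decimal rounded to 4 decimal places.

P(T) ≈ 0.2270

P(T|G1) = 0.7·0.332 + 0.3·0.23 = 0.2324 + 0.069 = 0.3014
P(T|G2) = 0.2·0.234 + 0.8·0.19 = 0.0468 + 0.152 = 0.1988
P(T|G3) = 0.17·0.318 + 0.83·0.152 = 0.05406 + 0.12616 = 0.18022
By total probability over the outer partition,
P(T) = 0.38·0.3014 + 0.04·0.1988 + 0.58·0.18022
      = 0.114532 + 0.007952 + 0.1045276 = 0.2270116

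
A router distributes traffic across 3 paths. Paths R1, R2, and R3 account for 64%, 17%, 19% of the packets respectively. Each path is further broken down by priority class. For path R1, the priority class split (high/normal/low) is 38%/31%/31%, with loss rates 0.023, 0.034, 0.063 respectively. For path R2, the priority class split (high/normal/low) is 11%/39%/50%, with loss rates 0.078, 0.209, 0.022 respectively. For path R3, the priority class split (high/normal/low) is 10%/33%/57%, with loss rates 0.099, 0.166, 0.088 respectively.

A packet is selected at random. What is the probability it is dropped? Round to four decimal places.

P(L|R1) = 0.38·0.023 + 0.31·0.034 + 0.31·0.063 = 0.00874 + 0.01054 + 0.01953 = 0.03881
P(L|R2) = 0.11·0.078 + 0.39·0.209 + 0.5·0.022 = 0.00858 + 0.08151 + 0.011 = 0.10109
P(L|R3) = 0.1·0.099 + 0.33·0.166 + 0.57·0.088 = 0.0099 + 0.05478 + 0.05016 = 0.11484
By total probability over the outer partition,
P(L) = 0.64·0.03881 + 0.17·0.10109 + 0.19·0.11484
      = 0.0248384 + 0.0171853 + 0.0218196 = 0.0638433

0.0638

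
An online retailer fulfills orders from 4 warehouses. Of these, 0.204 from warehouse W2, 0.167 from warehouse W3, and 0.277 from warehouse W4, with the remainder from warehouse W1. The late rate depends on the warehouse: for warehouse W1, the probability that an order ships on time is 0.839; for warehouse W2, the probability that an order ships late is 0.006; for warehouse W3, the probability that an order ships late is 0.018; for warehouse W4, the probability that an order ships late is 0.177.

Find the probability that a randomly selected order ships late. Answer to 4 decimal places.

P(W1) = 1 − (0.204 + 0.167 + 0.277) = 0.352.
P(L|W1) = 1 − 0.839 = 0.161.
P(L) = P(L|W1)·P(W1) + P(L|W2)·P(W2) + P(L|W3)·P(W3) + P(L|W4)·P(W4)
      = 0.161·0.352 + 0.006·0.204 + 0.018·0.167 + 0.177·0.277
      = 0.056672 + 0.001224 + 0.003006 + 0.049029 = 0.109931

0.1099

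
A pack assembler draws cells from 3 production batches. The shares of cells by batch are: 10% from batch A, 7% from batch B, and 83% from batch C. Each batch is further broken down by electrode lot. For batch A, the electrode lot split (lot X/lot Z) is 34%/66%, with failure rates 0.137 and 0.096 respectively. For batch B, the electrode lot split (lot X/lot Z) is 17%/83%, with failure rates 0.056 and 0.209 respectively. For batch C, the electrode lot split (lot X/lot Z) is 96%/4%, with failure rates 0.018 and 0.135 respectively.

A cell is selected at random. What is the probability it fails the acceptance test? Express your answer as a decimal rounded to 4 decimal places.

P(F|A) = 0.34·0.137 + 0.66·0.096 = 0.04658 + 0.06336 = 0.10994
P(F|B) = 0.17·0.056 + 0.83·0.209 = 0.00952 + 0.17347 = 0.18299
P(F|C) = 0.96·0.018 + 0.04·0.135 = 0.01728 + 0.0054 = 0.02268
Then overall,
P(F) = 0.1·0.10994 + 0.07·0.18299 + 0.83·0.02268
      = 0.010994 + 0.0128093 + 0.0188244 = 0.0426277

P(F) ≈ 0.0426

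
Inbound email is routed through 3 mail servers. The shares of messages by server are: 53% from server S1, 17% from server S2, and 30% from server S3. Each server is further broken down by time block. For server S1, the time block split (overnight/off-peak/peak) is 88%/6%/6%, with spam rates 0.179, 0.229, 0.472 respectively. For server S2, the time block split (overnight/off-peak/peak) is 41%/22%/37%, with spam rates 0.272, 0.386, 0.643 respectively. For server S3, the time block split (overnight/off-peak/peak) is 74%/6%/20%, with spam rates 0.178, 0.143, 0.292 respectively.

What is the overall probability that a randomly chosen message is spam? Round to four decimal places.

P(S|S1) = 0.88·0.179 + 0.06·0.229 + 0.06·0.472 = 0.15752 + 0.01374 + 0.02832 = 0.19958
P(S|S2) = 0.41·0.272 + 0.22·0.386 + 0.37·0.643 = 0.11152 + 0.08492 + 0.23791 = 0.43435
P(S|S3) = 0.74·0.178 + 0.06·0.143 + 0.2·0.292 = 0.13172 + 0.00858 + 0.0584 = 0.1987
Then overall,
P(S) = 0.53·0.19958 + 0.17·0.43435 + 0.3·0.1987
      = 0.1057774 + 0.0738395 + 0.05961 = 0.2392269

0.2392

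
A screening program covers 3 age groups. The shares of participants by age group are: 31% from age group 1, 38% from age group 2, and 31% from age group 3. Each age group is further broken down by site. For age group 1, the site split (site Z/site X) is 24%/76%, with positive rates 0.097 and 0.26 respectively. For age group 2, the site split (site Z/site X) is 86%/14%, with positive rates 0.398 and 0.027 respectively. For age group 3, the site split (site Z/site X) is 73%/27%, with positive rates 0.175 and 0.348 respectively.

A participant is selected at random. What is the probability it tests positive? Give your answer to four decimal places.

0.2687

P(T|1) = 0.24·0.097 + 0.76·0.26 = 0.02328 + 0.1976 = 0.22088
P(T|2) = 0.86·0.398 + 0.14·0.027 = 0.34228 + 0.00378 = 0.34606
P(T|3) = 0.73·0.175 + 0.27·0.348 = 0.12775 + 0.09396 = 0.22171
Then overall,
P(T) = 0.31·0.22088 + 0.38·0.34606 + 0.31·0.22171
      = 0.0684728 + 0.1315028 + 0.0687301 = 0.2687057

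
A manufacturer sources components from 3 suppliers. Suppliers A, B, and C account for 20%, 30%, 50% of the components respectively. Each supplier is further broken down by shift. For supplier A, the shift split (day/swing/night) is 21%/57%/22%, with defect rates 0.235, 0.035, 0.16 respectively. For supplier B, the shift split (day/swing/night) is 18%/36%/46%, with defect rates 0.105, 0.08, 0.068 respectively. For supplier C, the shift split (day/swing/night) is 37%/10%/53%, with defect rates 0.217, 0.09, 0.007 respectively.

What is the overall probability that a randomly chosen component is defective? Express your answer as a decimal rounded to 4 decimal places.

0.0911

P(D|A) = 0.21·0.235 + 0.57·0.035 + 0.22·0.16 = 0.04935 + 0.01995 + 0.0352 = 0.1045
P(D|B) = 0.18·0.105 + 0.36·0.08 + 0.46·0.068 = 0.0189 + 0.0288 + 0.03128 = 0.07898
P(D|C) = 0.37·0.217 + 0.1·0.09 + 0.53·0.007 = 0.08029 + 0.009 + 0.00371 = 0.093
Then overall,
P(D) = 0.2·0.1045 + 0.3·0.07898 + 0.5·0.093
      = 0.0209 + 0.023694 + 0.0465 = 0.091094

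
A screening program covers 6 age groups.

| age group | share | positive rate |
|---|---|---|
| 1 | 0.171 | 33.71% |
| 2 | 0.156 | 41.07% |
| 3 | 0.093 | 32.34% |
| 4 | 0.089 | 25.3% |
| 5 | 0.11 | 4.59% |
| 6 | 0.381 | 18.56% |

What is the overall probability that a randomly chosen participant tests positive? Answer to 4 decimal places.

0.2501

P(T) = P(T|1)·P(1) + P(T|2)·P(2) + P(T|3)·P(3) + P(T|4)·P(4) + P(T|5)·P(5) + P(T|6)·P(6)
      = 0.3371·0.171 + 0.4107·0.156 + 0.3234·0.093 + 0.253·0.089 + 0.0459·0.11 + 0.1856·0.381
      = 0.0576441 + 0.0640692 + 0.0300762 + 0.022517 + 0.005049 + 0.0707136 = 0.2500691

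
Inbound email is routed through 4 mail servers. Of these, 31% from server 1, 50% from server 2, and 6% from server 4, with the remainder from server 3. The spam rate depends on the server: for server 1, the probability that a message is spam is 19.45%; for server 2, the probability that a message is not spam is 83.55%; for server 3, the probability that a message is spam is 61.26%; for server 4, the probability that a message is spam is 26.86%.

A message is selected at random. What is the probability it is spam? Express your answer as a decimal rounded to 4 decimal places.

0.2383

P(3) = 1 − (0.31 + 0.5 + 0.06) = 0.13.
P(S|2) = 1 − 0.8355 = 0.1645.
Using total probability over the partition,
P(S) = P(S|1)·P(1) + P(S|2)·P(2) + P(S|3)·P(3) + P(S|4)·P(4)
      = 0.1945·0.31 + 0.1645·0.5 + 0.6126·0.13 + 0.2686·0.06
      = 0.060295 + 0.08225 + 0.079638 + 0.016116 = 0.238299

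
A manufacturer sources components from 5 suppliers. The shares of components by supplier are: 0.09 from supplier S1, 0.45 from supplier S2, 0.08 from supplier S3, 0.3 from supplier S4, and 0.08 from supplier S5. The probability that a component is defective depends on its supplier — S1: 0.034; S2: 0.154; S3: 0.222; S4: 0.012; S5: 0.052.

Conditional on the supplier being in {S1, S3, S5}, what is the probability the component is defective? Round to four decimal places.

0.0999

Let S = {S1, S3, S5}.
P(S) = 0.09 + 0.08 + 0.08 = 0.25.
P(D ∩ S) = 0.034·0.09 + 0.222·0.08 + 0.052·0.08 = 0.00306 + 0.01776 + 0.00416 = 0.02498.
P(D | S) = 0.02498 / 0.25 = 0.099920…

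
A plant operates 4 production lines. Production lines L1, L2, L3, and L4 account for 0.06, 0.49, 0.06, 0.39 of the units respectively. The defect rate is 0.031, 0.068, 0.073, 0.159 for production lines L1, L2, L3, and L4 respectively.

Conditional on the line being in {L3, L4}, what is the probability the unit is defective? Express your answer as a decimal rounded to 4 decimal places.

P(D|S) ≈ 0.1475

Let S = {L3, L4}.
P(S) = 0.06 + 0.39 = 0.45.
P(D ∩ S) = 0.073·0.06 + 0.159·0.39 = 0.00438 + 0.06201 = 0.06639.
P(D | S) = 0.06639 / 0.45 = 0.147533…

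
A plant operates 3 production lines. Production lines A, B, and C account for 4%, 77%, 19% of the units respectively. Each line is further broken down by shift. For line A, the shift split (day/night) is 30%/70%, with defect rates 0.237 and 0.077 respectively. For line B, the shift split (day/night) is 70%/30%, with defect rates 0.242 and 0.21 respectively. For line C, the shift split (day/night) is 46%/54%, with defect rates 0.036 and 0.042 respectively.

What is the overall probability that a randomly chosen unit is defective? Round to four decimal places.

P(D|A) = 0.3·0.237 + 0.7·0.077 = 0.0711 + 0.0539 = 0.125
P(D|B) = 0.7·0.242 + 0.3·0.21 = 0.1694 + 0.063 = 0.2324
P(D|C) = 0.46·0.036 + 0.54·0.042 = 0.01656 + 0.02268 = 0.03924
Then overall,
P(D) = 0.04·0.125 + 0.77·0.2324 + 0.19·0.03924
      = 0.005 + 0.178948 + 0.0074556 = 0.1914036

0.1914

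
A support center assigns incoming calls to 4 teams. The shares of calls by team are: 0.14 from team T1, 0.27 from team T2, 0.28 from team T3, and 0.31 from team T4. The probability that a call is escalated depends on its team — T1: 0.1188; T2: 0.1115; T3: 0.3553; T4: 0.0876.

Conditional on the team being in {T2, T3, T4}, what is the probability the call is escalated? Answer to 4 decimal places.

Let S = {T2, T3, T4}.
P(S) = 0.27 + 0.28 + 0.31 = 0.86.
P(E ∩ S) = 0.1115·0.27 + 0.3553·0.28 + 0.0876·0.31 = 0.030105 + 0.099484 + 0.027156 = 0.156745.
P(E | S) = 0.156745 / 0.86 = 0.182262…

P(E|S) ≈ 0.1823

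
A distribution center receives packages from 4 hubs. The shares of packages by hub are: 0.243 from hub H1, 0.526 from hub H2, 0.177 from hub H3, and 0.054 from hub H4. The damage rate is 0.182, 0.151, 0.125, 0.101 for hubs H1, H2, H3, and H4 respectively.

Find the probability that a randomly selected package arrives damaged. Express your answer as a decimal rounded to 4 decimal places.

P(D) = P(D|H1)·P(H1) + P(D|H2)·P(H2) + P(D|H3)·P(H3) + P(D|H4)·P(H4)
      = 0.182·0.243 + 0.151·0.526 + 0.125·0.177 + 0.101·0.054
      = 0.044226 + 0.079426 + 0.022125 + 0.005454 = 0.151231

0.1512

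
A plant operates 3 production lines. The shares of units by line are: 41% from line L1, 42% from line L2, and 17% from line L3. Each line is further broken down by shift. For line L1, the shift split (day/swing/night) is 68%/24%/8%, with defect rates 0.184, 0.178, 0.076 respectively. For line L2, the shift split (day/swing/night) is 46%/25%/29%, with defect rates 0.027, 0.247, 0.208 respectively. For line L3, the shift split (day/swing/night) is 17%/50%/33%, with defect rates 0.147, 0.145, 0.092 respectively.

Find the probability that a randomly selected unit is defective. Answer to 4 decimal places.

P(D) ≈ 0.1495

P(D|L1) = 0.68·0.184 + 0.24·0.178 + 0.08·0.076 = 0.12512 + 0.04272 + 0.00608 = 0.17392
P(D|L2) = 0.46·0.027 + 0.25·0.247 + 0.29·0.208 = 0.01242 + 0.06175 + 0.06032 = 0.13449
P(D|L3) = 0.17·0.147 + 0.5·0.145 + 0.33·0.092 = 0.02499 + 0.0725 + 0.03036 = 0.12785
By total probability over the outer partition,
P(D) = 0.41·0.17392 + 0.42·0.13449 + 0.17·0.12785
      = 0.0713072 + 0.0564858 + 0.0217345 = 0.1495275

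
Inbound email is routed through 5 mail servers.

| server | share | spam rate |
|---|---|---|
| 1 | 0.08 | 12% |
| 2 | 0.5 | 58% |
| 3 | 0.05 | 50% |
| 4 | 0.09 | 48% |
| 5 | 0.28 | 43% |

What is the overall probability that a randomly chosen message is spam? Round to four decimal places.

Using total probability over the partition,
P(S) = P(S|1)·P(1) + P(S|2)·P(2) + P(S|3)·P(3) + P(S|4)·P(4) + P(S|5)·P(5)
      = 0.12·0.08 + 0.58·0.5 + 0.5·0.05 + 0.48·0.09 + 0.43·0.28
      = 0.0096 + 0.29 + 0.025 + 0.0432 + 0.1204 = 0.4882

0.4882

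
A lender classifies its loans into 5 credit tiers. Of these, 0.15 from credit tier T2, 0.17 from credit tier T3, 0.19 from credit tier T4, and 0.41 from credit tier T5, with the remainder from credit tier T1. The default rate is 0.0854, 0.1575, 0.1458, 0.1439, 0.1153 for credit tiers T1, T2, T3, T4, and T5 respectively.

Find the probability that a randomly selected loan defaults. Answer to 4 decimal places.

0.1299

P(T1) = 1 − (0.15 + 0.17 + 0.19 + 0.41) = 0.08.
By the law of total probability,
P(D) = P(D|T1)·P(T1) + P(D|T2)·P(T2) + P(D|T3)·P(T3) + P(D|T4)·P(T4) + P(D|T5)·P(T5)
      = 0.0854·0.08 + 0.1575·0.15 + 0.1458·0.17 + 0.1439·0.19 + 0.1153·0.41
      = 0.006832 + 0.023625 + 0.024786 + 0.027341 + 0.047273 = 0.129857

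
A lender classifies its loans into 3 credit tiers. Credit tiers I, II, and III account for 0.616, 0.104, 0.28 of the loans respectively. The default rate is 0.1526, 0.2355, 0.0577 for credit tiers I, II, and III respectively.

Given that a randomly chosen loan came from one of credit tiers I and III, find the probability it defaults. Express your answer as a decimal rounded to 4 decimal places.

P(D|S) ≈ 0.1229

Let S = {I, III}.
P(S) = 0.616 + 0.28 = 0.896.
P(D ∩ S) = 0.1526·0.616 + 0.0577·0.28 = 0.0940016 + 0.016156 = 0.1101576.
P(D | S) = 0.1101576 / 0.896 = 0.122944…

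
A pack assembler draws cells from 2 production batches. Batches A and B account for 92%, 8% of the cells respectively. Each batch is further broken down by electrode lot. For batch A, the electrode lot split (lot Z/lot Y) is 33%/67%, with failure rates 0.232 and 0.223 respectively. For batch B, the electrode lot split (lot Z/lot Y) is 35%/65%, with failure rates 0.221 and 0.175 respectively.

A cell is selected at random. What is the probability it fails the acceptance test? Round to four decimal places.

0.2232

P(F|A) = 0.33·0.232 + 0.67·0.223 = 0.07656 + 0.14941 = 0.22597
P(F|B) = 0.35·0.221 + 0.65·0.175 = 0.07735 + 0.11375 = 0.1911
Then overall,
P(F) = 0.92·0.22597 + 0.08·0.1911
      = 0.2078924 + 0.015288 = 0.2231804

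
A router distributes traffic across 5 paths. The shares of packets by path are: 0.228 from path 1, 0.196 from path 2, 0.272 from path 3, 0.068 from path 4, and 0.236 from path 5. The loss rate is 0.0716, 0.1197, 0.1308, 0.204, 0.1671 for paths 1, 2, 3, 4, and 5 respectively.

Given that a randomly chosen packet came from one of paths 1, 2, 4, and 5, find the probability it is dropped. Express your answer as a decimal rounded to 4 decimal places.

Let S = {1, 2, 4, 5}.
P(S) = 0.228 + 0.196 + 0.068 + 0.236 = 0.728.
P(L ∩ S) = 0.0716·0.228 + 0.1197·0.196 + 0.204·0.068 + 0.1671·0.236 = 0.0163248 + 0.0234612 + 0.013872 + 0.0394356 = 0.0930936.
P(L | S) = 0.0930936 / 0.728 = 0.127876…

0.1279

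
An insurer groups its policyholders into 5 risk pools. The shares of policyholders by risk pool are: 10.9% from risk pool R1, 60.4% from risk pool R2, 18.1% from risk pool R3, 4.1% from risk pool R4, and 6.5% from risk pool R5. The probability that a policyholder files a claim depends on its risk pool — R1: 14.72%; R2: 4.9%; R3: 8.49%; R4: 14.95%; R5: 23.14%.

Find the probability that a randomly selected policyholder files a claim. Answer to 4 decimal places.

P(C) ≈ 0.0822

P(C) = P(C|R1)·P(R1) + P(C|R2)·P(R2) + P(C|R3)·P(R3) + P(C|R4)·P(R4) + P(C|R5)·P(R5)
      = 0.1472·0.109 + 0.049·0.604 + 0.0849·0.181 + 0.1495·0.041 + 0.2314·0.065
      = 0.0160448 + 0.029596 + 0.0153669 + 0.0061295 + 0.015041 = 0.0821782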